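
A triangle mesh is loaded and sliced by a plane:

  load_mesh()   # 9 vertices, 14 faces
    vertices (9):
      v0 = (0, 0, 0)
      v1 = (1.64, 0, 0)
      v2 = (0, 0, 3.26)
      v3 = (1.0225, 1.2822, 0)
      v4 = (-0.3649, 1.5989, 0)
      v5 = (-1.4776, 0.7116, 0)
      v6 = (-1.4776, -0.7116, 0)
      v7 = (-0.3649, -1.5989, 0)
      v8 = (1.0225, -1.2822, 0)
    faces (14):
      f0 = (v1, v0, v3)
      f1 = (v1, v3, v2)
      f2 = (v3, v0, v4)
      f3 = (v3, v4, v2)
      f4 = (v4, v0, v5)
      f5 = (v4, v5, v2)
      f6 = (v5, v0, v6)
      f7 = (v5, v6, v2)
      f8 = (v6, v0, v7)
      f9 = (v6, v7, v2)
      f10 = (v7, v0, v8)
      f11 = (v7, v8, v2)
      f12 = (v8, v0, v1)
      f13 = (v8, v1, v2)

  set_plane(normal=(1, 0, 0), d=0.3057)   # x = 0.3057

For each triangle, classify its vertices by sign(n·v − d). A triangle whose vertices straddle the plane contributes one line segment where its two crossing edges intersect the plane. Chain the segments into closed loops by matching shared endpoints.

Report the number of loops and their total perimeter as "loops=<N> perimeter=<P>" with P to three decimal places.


loops=1 perimeter=8.994

Straddling triangles (8 of 14):
  (v1,v0,v3) [+-+] → (0.3057, 0, 0)–(0.3057, 0.383343, 0)  len=0.3833
  (v1,v3,v2) [++-] → (0.3057, 0.383343, 2.28535)–(0.3057, 0, 2.65233)  len=0.5307
  (v3,v0,v4) [+--] → (0.3057, 0.383343, 0)–(0.3057, 1.44582, 0)  len=1.0625
  (v3,v4,v2) [+--] → (0.3057, 1.44582, 0)–(0.3057, 0.383343, 2.28535)  len=2.5203
  (v7,v0,v8) [--+] → (0.3057, -0.383343, 0)–(0.3057, -1.44582, 0)  len=1.0625
  (v7,v8,v2) [-+-] → (0.3057, -1.44582, 0)–(0.3057, -0.383343, 2.28535)  len=2.5203
  (v8,v0,v1) [+-+] → (0.3057, -0.383343, 0)–(0.3057, 0, 0)  len=0.3833
  (v8,v1,v2) [++-] → (0.3057, 0, 2.65233)–(0.3057, -0.383343, 2.28535)  len=0.5307

Chained into 1 loop(s):
  loop 1: 8 segments, perimeter = 8.9935
Total perimeter = 8.994


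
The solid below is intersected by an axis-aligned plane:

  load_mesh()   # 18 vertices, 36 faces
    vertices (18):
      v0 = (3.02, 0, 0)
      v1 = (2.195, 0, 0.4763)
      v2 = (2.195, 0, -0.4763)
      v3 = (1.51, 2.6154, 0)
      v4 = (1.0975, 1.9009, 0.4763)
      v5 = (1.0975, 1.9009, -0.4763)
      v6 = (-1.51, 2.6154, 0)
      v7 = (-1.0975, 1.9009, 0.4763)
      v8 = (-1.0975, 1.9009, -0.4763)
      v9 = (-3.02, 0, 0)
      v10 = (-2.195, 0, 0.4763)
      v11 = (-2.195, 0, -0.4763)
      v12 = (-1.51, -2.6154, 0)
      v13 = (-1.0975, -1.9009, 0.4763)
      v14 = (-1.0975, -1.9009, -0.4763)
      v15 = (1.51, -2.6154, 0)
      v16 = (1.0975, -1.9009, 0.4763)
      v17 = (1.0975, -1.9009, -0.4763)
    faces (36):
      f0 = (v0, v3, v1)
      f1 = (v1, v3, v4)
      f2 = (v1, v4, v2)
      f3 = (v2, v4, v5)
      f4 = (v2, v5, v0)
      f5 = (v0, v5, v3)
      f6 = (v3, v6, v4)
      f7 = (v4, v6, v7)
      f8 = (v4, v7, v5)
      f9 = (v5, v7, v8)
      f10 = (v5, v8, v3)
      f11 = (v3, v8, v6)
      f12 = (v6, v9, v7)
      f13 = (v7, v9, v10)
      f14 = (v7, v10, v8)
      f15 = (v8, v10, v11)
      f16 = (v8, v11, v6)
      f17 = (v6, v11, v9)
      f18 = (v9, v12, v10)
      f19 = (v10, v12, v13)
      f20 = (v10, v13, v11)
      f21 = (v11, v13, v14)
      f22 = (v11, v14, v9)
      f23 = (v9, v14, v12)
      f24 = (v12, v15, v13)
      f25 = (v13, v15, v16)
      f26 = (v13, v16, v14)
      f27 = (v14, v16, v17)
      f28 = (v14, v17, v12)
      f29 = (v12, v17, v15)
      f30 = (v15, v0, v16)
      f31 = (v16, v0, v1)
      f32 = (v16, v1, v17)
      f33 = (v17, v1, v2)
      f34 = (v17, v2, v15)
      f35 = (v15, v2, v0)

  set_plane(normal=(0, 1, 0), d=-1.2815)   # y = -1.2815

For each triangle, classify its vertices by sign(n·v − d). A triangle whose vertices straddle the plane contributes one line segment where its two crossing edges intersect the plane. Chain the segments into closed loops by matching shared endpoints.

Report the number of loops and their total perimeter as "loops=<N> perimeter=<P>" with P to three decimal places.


Straddling triangles (12 of 36):
  (v9,v12,v10) [+-+] → (-2.28013, -1.2815, 0)–(-1.85936, -1.2815, 0.242921)  len=0.4859
  (v10,v12,v13) [+--] → (-1.85936, -1.2815, 0.242921)–(-1.45512, -1.2815, 0.4763)  len=0.4668
  (v10,v13,v11) [+-+] → (-1.45512, -1.2815, 0.4763)–(-1.45512, -1.2815, 0.165899)  len=0.3104
  (v11,v13,v14) [+--] → (-1.45512, -1.2815, 0.165899)–(-1.45512, -1.2815, -0.4763)  len=0.6422
  (v11,v14,v9) [+-+] → (-1.45512, -1.2815, -0.4763)–(-1.72394, -1.2815, -0.3211)  len=0.3104
  (v9,v14,v12) [+--] → (-1.72394, -1.2815, -0.3211)–(-2.28013, -1.2815, 0)  len=0.6422
  (v15,v0,v16) [-+-] → (2.28013, -1.2815, 0)–(1.72394, -1.2815, 0.3211)  len=0.6422
  (v16,v0,v1) [-++] → (1.72394, -1.2815, 0.3211)–(1.45512, -1.2815, 0.4763)  len=0.3104
  (v16,v1,v17) [-+-] → (1.45512, -1.2815, 0.4763)–(1.45512, -1.2815, -0.165899)  len=0.6422
  (v17,v1,v2) [-++] → (1.45512, -1.2815, -0.165899)–(1.45512, -1.2815, -0.4763)  len=0.3104
  (v17,v2,v15) [-+-] → (1.45512, -1.2815, -0.4763)–(1.85936, -1.2815, -0.242921)  len=0.4668
  (v15,v2,v0) [-++] → (1.85936, -1.2815, -0.242921)–(2.28013, -1.2815, 0)  len=0.4859

Chained into 2 loop(s):
  loop 1: 6 segments, perimeter = 2.8579
  loop 2: 6 segments, perimeter = 2.8579
Total perimeter = 5.716

loops=2 perimeter=5.716


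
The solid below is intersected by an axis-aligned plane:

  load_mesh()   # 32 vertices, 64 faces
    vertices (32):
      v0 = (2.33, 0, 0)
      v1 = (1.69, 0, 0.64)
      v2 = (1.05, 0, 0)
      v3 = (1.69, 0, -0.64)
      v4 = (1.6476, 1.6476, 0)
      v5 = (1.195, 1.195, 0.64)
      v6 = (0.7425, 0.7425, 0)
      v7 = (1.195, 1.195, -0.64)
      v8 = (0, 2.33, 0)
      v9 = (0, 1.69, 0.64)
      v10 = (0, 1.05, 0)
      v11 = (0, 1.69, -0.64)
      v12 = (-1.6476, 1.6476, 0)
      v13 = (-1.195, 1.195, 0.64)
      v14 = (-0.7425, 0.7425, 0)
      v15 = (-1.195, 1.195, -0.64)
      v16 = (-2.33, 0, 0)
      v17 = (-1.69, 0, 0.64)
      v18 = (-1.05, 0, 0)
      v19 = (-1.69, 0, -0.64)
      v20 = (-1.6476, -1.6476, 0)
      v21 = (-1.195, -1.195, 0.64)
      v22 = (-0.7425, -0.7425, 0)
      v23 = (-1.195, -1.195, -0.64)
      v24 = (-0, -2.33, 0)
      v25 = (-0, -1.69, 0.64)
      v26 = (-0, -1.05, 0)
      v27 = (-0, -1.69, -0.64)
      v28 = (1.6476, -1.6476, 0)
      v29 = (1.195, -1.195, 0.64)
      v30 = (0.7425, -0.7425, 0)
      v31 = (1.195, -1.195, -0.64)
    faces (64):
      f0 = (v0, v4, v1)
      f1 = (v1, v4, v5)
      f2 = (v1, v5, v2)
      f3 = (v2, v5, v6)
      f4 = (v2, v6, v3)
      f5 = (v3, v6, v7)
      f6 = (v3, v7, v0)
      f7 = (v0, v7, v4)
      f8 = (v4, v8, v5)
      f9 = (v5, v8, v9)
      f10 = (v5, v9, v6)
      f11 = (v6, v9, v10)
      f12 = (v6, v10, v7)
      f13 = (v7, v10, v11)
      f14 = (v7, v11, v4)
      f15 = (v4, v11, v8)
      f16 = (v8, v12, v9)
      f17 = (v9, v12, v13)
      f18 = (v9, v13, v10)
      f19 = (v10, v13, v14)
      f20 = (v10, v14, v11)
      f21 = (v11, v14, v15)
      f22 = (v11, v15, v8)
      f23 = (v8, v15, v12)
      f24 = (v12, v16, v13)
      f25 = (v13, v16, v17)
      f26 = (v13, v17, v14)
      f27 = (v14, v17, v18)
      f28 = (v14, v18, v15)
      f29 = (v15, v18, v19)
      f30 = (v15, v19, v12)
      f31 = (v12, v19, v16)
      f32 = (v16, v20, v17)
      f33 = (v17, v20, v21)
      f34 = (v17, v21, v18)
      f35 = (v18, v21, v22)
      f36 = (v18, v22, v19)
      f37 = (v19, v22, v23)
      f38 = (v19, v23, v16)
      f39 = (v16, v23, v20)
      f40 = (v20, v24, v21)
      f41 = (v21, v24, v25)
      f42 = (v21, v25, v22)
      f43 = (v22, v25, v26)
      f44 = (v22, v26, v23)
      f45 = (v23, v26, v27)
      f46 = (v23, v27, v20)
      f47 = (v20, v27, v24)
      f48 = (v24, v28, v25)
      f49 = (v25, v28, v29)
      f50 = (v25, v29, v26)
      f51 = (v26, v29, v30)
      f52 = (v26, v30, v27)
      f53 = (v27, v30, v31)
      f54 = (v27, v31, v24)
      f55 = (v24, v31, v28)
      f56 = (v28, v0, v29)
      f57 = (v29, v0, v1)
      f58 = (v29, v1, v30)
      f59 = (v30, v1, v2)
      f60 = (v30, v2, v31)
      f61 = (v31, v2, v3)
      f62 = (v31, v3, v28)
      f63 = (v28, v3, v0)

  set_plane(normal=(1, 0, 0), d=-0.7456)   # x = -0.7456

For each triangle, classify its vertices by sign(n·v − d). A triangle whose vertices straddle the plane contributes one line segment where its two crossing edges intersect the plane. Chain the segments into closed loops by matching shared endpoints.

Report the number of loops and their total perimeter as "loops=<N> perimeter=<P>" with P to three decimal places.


Straddling triangles (20 of 64):
  (v8,v12,v9) [+-+] → (-0.7456, 2.02119, 0)–(-0.7456, 1.67081, 0.350376)  len=0.4955
  (v9,v12,v13) [+--] → (-0.7456, 1.67081, 0.350376)–(-0.7456, 1.38115, 0.64)  len=0.4096
  (v9,v13,v10) [+-+] → (-0.7456, 1.38115, 0.64)–(-0.7456, 1.14047, 0.399317)  len=0.3404
  (v10,v13,v14) [+-+] → (-0.7456, 1.14047, 0.399317)–(-0.7456, 0.7456, 0.00438453)  len=0.5585
  (v11,v14,v15) [++-] → (-0.7456, 0.7456, -0.00438453)–(-0.7456, 1.38115, -0.64)  len=0.8989
  (v11,v15,v8) [+-+] → (-0.7456, 1.38115, -0.64)–(-0.7456, 1.62184, -0.399317)  len=0.3404
  (v8,v15,v12) [+--] → (-0.7456, 1.62184, -0.399317)–(-0.7456, 2.02119, 0)  len=0.5647
  (v13,v17,v14) [--+] → (-0.7456, 0.740071, 0.00209393)–(-0.7456, 0.7456, 0.00438453)  len=0.0060
  (v14,v17,v18) [+--] → (-0.7456, 0.740071, 0.00209393)–(-0.7456, 0.735015, 0)  len=0.0055
  (v14,v18,v15) [+--] → (-0.7456, 0.735015, 0)–(-0.7456, 0.7456, -0.00438453)  len=0.0115
  (v18,v21,v22) [--+] → (-0.7456, -0.7456, 0.00438453)–(-0.7456, -0.735015, 0)  len=0.0115
  (v18,v22,v19) [-+-] → (-0.7456, -0.735015, 0)–(-0.7456, -0.740071, -0.00209393)  len=0.0055
  (v19,v22,v23) [-+-] → (-0.7456, -0.740071, -0.00209393)–(-0.7456, -0.7456, -0.00438453)  len=0.0060
  (v20,v24,v21) [-+-] → (-0.7456, -2.02119, 0)–(-0.7456, -1.62184, 0.399317)  len=0.5647
  (v21,v24,v25) [-++] → (-0.7456, -1.62184, 0.399317)–(-0.7456, -1.38115, 0.64)  len=0.3404
  (v21,v25,v22) [-++] → (-0.7456, -1.38115, 0.64)–(-0.7456, -0.7456, 0.00438453)  len=0.8989
  (v22,v26,v23) [++-] → (-0.7456, -1.14047, -0.399317)–(-0.7456, -0.7456, -0.00438453)  len=0.5585
  (v23,v26,v27) [-++] → (-0.7456, -1.14047, -0.399317)–(-0.7456, -1.38115, -0.64)  len=0.3404
  (v23,v27,v20) [-+-] → (-0.7456, -1.38115, -0.64)–(-0.7456, -1.67081, -0.350376)  len=0.4096
  (v20,v27,v24) [-++] → (-0.7456, -1.67081, -0.350376)–(-0.7456, -2.02119, 0)  len=0.4955

Chained into 2 loop(s):
  loop 1: 10 segments, perimeter = 3.6309
  loop 2: 10 segments, perimeter = 3.6309
Total perimeter = 7.262

loops=2 perimeter=7.262


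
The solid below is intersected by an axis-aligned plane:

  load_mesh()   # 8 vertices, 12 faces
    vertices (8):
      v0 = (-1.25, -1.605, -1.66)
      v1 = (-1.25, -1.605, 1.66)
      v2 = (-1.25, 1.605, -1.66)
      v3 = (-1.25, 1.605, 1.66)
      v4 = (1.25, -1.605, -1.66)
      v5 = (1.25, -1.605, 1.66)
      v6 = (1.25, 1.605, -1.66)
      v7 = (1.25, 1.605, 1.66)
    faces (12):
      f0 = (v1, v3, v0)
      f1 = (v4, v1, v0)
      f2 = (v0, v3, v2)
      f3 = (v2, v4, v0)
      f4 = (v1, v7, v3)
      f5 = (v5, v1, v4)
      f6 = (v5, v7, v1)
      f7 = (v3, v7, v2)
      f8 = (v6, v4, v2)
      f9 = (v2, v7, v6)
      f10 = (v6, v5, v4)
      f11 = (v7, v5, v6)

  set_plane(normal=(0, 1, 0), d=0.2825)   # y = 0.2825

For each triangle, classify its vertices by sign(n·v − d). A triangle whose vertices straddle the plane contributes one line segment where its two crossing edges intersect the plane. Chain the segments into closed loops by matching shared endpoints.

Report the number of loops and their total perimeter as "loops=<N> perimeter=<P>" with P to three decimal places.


loops=1 perimeter=11.640

Straddling triangles (8 of 12):
  (v1,v3,v0) [-+-] → (-1.25, 0.2825, 1.66)–(-1.25, 0.2825, 0.292181)  len=1.3678
  (v0,v3,v2) [-++] → (-1.25, 0.2825, 0.292181)–(-1.25, 0.2825, -1.66)  len=1.9522
  (v2,v4,v0) [+--] → (-0.220016, 0.2825, -1.66)–(-1.25, 0.2825, -1.66)  len=1.0300
  (v1,v7,v3) [-++] → (0.220016, 0.2825, 1.66)–(-1.25, 0.2825, 1.66)  len=1.4700
  (v5,v7,v1) [-+-] → (1.25, 0.2825, 1.66)–(0.220016, 0.2825, 1.66)  len=1.0300
  (v6,v4,v2) [+-+] → (1.25, 0.2825, -1.66)–(-0.220016, 0.2825, -1.66)  len=1.4700
  (v6,v5,v4) [+--] → (1.25, 0.2825, -0.292181)–(1.25, 0.2825, -1.66)  len=1.3678
  (v7,v5,v6) [+-+] → (1.25, 0.2825, 1.66)–(1.25, 0.2825, -0.292181)  len=1.9522

Chained into 1 loop(s):
  loop 1: 8 segments, perimeter = 11.6400
Total perimeter = 11.640


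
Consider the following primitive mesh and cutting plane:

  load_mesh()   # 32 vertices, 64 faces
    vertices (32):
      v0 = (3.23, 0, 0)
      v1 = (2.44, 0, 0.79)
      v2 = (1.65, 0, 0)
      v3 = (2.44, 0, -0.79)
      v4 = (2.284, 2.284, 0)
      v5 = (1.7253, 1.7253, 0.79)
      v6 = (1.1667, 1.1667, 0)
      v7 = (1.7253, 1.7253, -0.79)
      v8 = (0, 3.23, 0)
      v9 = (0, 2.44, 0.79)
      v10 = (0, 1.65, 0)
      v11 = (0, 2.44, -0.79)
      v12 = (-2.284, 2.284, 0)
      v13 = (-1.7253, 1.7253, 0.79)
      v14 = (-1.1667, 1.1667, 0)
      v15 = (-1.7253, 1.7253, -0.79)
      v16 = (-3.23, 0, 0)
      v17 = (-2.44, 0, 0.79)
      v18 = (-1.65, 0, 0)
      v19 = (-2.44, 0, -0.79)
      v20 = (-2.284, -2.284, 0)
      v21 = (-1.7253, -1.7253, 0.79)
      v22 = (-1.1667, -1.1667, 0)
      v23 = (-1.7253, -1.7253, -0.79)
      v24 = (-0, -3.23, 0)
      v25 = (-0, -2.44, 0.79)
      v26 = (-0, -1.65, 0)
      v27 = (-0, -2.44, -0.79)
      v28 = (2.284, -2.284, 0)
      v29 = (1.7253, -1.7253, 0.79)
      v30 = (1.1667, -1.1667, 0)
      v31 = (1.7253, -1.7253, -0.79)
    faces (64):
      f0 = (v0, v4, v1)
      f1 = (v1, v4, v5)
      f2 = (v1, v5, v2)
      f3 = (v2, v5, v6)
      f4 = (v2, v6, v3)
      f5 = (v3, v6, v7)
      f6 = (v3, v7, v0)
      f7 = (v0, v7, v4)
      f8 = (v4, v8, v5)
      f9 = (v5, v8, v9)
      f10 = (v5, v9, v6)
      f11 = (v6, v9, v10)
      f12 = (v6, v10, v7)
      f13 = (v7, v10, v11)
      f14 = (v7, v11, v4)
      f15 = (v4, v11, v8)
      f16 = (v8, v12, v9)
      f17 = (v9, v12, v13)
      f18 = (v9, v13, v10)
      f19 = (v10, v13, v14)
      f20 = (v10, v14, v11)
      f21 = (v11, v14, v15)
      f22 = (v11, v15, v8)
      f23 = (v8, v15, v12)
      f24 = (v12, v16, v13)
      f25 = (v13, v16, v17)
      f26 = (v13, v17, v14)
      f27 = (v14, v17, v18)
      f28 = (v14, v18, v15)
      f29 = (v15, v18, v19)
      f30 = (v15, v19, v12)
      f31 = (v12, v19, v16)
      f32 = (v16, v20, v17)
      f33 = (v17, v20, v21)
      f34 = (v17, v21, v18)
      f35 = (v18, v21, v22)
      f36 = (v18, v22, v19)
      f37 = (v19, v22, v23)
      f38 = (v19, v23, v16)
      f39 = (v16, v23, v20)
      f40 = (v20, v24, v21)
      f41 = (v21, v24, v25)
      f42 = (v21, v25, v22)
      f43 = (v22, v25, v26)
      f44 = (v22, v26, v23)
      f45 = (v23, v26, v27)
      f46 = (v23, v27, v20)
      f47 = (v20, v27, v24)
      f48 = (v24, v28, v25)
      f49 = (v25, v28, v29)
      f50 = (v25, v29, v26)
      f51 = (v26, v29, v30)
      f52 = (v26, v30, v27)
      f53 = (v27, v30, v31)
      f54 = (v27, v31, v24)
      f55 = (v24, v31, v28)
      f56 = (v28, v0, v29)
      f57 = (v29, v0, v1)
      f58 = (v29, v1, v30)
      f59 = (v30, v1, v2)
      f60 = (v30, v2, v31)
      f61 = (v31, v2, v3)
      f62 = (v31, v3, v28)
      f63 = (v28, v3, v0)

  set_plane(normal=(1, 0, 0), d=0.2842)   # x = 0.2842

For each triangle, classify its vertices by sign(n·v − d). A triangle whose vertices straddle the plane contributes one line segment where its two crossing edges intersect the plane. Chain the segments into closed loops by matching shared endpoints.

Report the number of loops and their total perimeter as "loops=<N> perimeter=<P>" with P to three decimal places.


Straddling triangles (16 of 64):
  (v4,v8,v5) [+-+] → (0.2842, 3.11229, 0)–(0.2842, 2.98214, 0.130133)  len=0.1840
  (v5,v8,v9) [+--] → (0.2842, 2.98214, 0.130133)–(0.2842, 2.32227, 0.79)  len=0.9332
  (v5,v9,v6) [+-+] → (0.2842, 2.32227, 0.79)–(0.2842, 2.12983, 0.597561)  len=0.2721
  (v6,v9,v10) [+--] → (0.2842, 2.12983, 0.597561)–(0.2842, 1.53227, 0)  len=0.8451
  (v6,v10,v7) [+-+] → (0.2842, 1.53227, 0)–(0.2842, 1.6624, -0.130133)  len=0.1840
  (v7,v10,v11) [+--] → (0.2842, 1.6624, -0.130133)–(0.2842, 2.32227, -0.79)  len=0.9332
  (v7,v11,v4) [+-+] → (0.2842, 2.32227, -0.79)–(0.2842, 2.42059, -0.6917)  len=0.1390
  (v4,v11,v8) [+--] → (0.2842, 2.42059, -0.6917)–(0.2842, 3.11229, 0)  len=0.9782
  (v24,v28,v25) [-+-] → (0.2842, -3.11229, 0)–(0.2842, -2.42059, 0.6917)  len=0.9782
  (v25,v28,v29) [-++] → (0.2842, -2.42059, 0.6917)–(0.2842, -2.32227, 0.79)  len=0.1390
  (v25,v29,v26) [-+-] → (0.2842, -2.32227, 0.79)–(0.2842, -1.6624, 0.130133)  len=0.9332
  (v26,v29,v30) [-++] → (0.2842, -1.6624, 0.130133)–(0.2842, -1.53227, 0)  len=0.1840
  (v26,v30,v27) [-+-] → (0.2842, -1.53227, 0)–(0.2842, -2.12983, -0.597561)  len=0.8451
  (v27,v30,v31) [-++] → (0.2842, -2.12983, -0.597561)–(0.2842, -2.32227, -0.79)  len=0.2721
  (v27,v31,v24) [-+-] → (0.2842, -2.32227, -0.79)–(0.2842, -2.98214, -0.130133)  len=0.9332
  (v24,v31,v28) [-++] → (0.2842, -2.98214, -0.130133)–(0.2842, -3.11229, 0)  len=0.1840

Chained into 2 loop(s):
  loop 1: 8 segments, perimeter = 4.4689
  loop 2: 8 segments, perimeter = 4.4689
Total perimeter = 8.938

loops=2 perimeter=8.938


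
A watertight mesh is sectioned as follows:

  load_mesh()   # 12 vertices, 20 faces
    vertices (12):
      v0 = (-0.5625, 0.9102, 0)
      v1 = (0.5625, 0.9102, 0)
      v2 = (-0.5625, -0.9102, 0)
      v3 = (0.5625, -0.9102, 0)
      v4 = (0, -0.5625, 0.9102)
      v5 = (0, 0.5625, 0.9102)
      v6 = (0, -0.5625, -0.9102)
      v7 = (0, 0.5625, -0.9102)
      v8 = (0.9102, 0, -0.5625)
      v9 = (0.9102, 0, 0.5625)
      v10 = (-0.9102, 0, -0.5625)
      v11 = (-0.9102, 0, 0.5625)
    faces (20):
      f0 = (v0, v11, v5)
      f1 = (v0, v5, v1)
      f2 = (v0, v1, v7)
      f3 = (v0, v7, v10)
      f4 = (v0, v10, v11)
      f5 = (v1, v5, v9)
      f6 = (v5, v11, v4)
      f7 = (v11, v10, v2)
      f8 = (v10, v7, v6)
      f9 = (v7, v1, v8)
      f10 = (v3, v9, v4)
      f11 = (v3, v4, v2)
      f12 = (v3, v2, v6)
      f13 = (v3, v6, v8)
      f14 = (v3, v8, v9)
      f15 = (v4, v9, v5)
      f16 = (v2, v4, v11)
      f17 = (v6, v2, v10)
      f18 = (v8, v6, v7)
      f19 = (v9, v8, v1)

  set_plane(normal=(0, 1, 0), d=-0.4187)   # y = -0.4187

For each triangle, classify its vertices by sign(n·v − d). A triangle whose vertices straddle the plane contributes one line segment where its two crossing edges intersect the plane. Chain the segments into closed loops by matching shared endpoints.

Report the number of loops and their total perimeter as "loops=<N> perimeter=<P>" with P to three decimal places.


Straddling triangles (10 of 20):
  (v5,v11,v4) [++-] → (-0.232688, -0.4187, 0.821312)–(0, -0.4187, 0.9102)  len=0.2491
  (v11,v10,v2) [++-] → (-0.750255, -0.4187, -0.303745)–(-0.750255, -0.4187, 0.303745)  len=0.6075
  (v10,v7,v6) [++-] → (0, -0.4187, -0.9102)–(-0.232688, -0.4187, -0.821312)  len=0.2491
  (v3,v9,v4) [-+-] → (0.750255, -0.4187, 0.303745)–(0.232688, -0.4187, 0.821312)  len=0.7320
  (v3,v6,v8) [--+] → (0.232688, -0.4187, -0.821312)–(0.750255, -0.4187, -0.303745)  len=0.7320
  (v3,v8,v9) [-++] → (0.750255, -0.4187, -0.303745)–(0.750255, -0.4187, 0.303745)  len=0.6075
  (v4,v9,v5) [-++] → (0.232688, -0.4187, 0.821312)–(0, -0.4187, 0.9102)  len=0.2491
  (v2,v4,v11) [--+] → (-0.232688, -0.4187, 0.821312)–(-0.750255, -0.4187, 0.303745)  len=0.7320
  (v6,v2,v10) [--+] → (-0.750255, -0.4187, -0.303745)–(-0.232688, -0.4187, -0.821312)  len=0.7320
  (v8,v6,v7) [+-+] → (0.232688, -0.4187, -0.821312)–(0, -0.4187, -0.9102)  len=0.2491

Chained into 1 loop(s):
  loop 1: 10 segments, perimeter = 5.1391
Total perimeter = 5.139

loops=1 perimeter=5.139


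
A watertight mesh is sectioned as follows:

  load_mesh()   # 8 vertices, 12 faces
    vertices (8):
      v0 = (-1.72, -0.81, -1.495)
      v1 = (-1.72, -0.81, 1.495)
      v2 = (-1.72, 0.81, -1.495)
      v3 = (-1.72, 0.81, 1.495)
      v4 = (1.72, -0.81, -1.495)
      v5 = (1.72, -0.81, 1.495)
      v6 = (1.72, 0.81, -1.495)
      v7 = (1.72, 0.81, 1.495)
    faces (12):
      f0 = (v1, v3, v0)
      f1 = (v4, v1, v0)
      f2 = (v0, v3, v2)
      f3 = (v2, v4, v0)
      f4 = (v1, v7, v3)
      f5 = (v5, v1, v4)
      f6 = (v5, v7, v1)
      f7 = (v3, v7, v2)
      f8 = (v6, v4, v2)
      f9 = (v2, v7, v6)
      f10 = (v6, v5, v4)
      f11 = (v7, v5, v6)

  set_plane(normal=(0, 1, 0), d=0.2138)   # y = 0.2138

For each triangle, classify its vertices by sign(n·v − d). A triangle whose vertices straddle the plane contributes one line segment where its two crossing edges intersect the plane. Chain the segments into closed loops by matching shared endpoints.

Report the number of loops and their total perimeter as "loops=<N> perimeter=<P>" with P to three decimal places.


Straddling triangles (8 of 12):
  (v1,v3,v0) [-+-] → (-1.72, 0.2138, 1.495)–(-1.72, 0.2138, 0.394606)  len=1.1004
  (v0,v3,v2) [-++] → (-1.72, 0.2138, 0.394606)–(-1.72, 0.2138, -1.495)  len=1.8896
  (v2,v4,v0) [+--] → (-0.453995, 0.2138, -1.495)–(-1.72, 0.2138, -1.495)  len=1.2660
  (v1,v7,v3) [-++] → (0.453995, 0.2138, 1.495)–(-1.72, 0.2138, 1.495)  len=2.1740
  (v5,v7,v1) [-+-] → (1.72, 0.2138, 1.495)–(0.453995, 0.2138, 1.495)  len=1.2660
  (v6,v4,v2) [+-+] → (1.72, 0.2138, -1.495)–(-0.453995, 0.2138, -1.495)  len=2.1740
  (v6,v5,v4) [+--] → (1.72, 0.2138, -0.394606)–(1.72, 0.2138, -1.495)  len=1.1004
  (v7,v5,v6) [+-+] → (1.72, 0.2138, 1.495)–(1.72, 0.2138, -0.394606)  len=1.8896

Chained into 1 loop(s):
  loop 1: 8 segments, perimeter = 12.8600
Total perimeter = 12.860

loops=1 perimeter=12.860


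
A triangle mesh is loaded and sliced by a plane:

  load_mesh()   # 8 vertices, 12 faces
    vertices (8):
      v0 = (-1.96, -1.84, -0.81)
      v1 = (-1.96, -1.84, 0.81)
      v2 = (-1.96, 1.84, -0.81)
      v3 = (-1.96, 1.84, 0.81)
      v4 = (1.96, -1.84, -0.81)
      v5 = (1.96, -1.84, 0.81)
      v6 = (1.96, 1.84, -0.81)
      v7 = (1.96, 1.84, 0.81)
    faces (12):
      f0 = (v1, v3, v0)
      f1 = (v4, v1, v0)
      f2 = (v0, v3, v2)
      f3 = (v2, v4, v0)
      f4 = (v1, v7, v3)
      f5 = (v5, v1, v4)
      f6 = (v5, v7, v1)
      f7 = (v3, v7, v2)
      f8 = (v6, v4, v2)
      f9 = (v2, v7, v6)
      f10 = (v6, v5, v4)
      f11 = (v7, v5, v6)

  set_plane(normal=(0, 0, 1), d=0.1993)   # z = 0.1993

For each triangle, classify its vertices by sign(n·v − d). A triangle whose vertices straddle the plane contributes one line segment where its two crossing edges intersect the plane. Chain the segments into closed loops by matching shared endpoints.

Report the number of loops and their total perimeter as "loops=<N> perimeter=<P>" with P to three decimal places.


loops=1 perimeter=15.200

Straddling triangles (8 of 12):
  (v1,v3,v0) [++-] → (-1.96, 0.452731, 0.1993)–(-1.96, -1.84, 0.1993)  len=2.2927
  (v4,v1,v0) [-+-] → (-0.482257, -1.84, 0.1993)–(-1.96, -1.84, 0.1993)  len=1.4777
  (v0,v3,v2) [-+-] → (-1.96, 0.452731, 0.1993)–(-1.96, 1.84, 0.1993)  len=1.3873
  (v5,v1,v4) [++-] → (-0.482257, -1.84, 0.1993)–(1.96, -1.84, 0.1993)  len=2.4423
  (v3,v7,v2) [++-] → (0.482257, 1.84, 0.1993)–(-1.96, 1.84, 0.1993)  len=2.4423
  (v2,v7,v6) [-+-] → (0.482257, 1.84, 0.1993)–(1.96, 1.84, 0.1993)  len=1.4777
  (v6,v5,v4) [-+-] → (1.96, -0.452731, 0.1993)–(1.96, -1.84, 0.1993)  len=1.3873
  (v7,v5,v6) [++-] → (1.96, -0.452731, 0.1993)–(1.96, 1.84, 0.1993)  len=2.2927

Chained into 1 loop(s):
  loop 1: 8 segments, perimeter = 15.2000
Total perimeter = 15.200


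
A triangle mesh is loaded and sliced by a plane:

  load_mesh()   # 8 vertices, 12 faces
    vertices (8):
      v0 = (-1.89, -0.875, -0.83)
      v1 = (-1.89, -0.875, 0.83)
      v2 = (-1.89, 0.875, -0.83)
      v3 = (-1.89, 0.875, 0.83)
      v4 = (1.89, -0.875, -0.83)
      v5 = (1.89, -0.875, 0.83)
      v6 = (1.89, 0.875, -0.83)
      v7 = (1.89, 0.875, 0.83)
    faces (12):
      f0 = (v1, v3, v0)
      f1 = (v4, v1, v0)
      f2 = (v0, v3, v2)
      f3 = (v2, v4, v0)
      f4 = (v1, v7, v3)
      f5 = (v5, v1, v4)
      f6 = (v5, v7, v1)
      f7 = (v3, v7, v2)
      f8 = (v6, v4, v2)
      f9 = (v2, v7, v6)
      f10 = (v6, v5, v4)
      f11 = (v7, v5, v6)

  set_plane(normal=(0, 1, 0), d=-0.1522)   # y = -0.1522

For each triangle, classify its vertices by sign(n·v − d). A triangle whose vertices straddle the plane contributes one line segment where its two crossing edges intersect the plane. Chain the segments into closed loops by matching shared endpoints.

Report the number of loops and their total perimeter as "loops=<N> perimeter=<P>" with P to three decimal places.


loops=1 perimeter=10.880

Straddling triangles (8 of 12):
  (v1,v3,v0) [-+-] → (-1.89, -0.1522, 0.83)–(-1.89, -0.1522, -0.144373)  len=0.9744
  (v0,v3,v2) [-++] → (-1.89, -0.1522, -0.144373)–(-1.89, -0.1522, -0.83)  len=0.6856
  (v2,v4,v0) [+--] → (0.328752, -0.1522, -0.83)–(-1.89, -0.1522, -0.83)  len=2.2188
  (v1,v7,v3) [-++] → (-0.328752, -0.1522, 0.83)–(-1.89, -0.1522, 0.83)  len=1.5612
  (v5,v7,v1) [-+-] → (1.89, -0.1522, 0.83)–(-0.328752, -0.1522, 0.83)  len=2.2188
  (v6,v4,v2) [+-+] → (1.89, -0.1522, -0.83)–(0.328752, -0.1522, -0.83)  len=1.5612
  (v6,v5,v4) [+--] → (1.89, -0.1522, 0.144373)–(1.89, -0.1522, -0.83)  len=0.9744
  (v7,v5,v6) [+-+] → (1.89, -0.1522, 0.83)–(1.89, -0.1522, 0.144373)  len=0.6856

Chained into 1 loop(s):
  loop 1: 8 segments, perimeter = 10.8800
Total perimeter = 10.880


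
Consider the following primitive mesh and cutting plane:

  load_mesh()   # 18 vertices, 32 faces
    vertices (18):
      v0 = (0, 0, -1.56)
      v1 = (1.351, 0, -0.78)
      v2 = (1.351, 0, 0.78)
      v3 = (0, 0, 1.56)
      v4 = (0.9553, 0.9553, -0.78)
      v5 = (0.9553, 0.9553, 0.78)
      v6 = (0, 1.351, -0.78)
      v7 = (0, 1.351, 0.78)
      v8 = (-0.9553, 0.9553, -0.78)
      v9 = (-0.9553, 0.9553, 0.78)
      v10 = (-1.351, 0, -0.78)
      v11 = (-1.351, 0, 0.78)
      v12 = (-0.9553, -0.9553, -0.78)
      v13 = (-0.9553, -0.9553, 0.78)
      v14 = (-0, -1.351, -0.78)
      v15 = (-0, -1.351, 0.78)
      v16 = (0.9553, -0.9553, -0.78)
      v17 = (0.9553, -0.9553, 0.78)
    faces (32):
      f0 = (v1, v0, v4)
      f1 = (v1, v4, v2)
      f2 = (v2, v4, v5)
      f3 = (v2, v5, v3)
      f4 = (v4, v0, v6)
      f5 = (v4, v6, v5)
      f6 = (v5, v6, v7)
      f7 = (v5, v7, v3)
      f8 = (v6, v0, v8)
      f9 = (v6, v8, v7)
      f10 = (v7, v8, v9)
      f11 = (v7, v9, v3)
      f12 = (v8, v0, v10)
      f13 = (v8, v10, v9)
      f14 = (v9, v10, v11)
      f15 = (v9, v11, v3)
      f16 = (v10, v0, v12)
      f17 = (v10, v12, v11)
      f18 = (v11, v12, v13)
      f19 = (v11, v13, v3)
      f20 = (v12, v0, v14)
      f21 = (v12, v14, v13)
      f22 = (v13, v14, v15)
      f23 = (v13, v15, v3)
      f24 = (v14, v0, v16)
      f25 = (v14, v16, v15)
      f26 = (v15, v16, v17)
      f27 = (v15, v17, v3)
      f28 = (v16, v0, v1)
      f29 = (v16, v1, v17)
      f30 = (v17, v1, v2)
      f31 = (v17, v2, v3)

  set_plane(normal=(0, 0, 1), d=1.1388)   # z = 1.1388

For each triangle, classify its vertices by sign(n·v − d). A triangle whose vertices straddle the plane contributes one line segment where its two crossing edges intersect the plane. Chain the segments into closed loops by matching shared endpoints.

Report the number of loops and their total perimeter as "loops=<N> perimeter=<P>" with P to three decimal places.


Straddling triangles (8 of 32):
  (v2,v5,v3) [--+] → (0.515862, 0.515862, 1.1388)–(0.72954, 0, 1.1388)  len=0.5584
  (v5,v7,v3) [--+] → (0, 0.72954, 1.1388)–(0.515862, 0.515862, 1.1388)  len=0.5584
  (v7,v9,v3) [--+] → (-0.515862, 0.515862, 1.1388)–(0, 0.72954, 1.1388)  len=0.5584
  (v9,v11,v3) [--+] → (-0.72954, 0, 1.1388)–(-0.515862, 0.515862, 1.1388)  len=0.5584
  (v11,v13,v3) [--+] → (-0.515862, -0.515862, 1.1388)–(-0.72954, 0, 1.1388)  len=0.5584
  (v13,v15,v3) [--+] → (0, -0.72954, 1.1388)–(-0.515862, -0.515862, 1.1388)  len=0.5584
  (v15,v17,v3) [--+] → (0.515862, -0.515862, 1.1388)–(0, -0.72954, 1.1388)  len=0.5584
  (v17,v2,v3) [--+] → (0.72954, 0, 1.1388)–(0.515862, -0.515862, 1.1388)  len=0.5584

Chained into 1 loop(s):
  loop 1: 8 segments, perimeter = 4.4669
Total perimeter = 4.467

loops=1 perimeter=4.467


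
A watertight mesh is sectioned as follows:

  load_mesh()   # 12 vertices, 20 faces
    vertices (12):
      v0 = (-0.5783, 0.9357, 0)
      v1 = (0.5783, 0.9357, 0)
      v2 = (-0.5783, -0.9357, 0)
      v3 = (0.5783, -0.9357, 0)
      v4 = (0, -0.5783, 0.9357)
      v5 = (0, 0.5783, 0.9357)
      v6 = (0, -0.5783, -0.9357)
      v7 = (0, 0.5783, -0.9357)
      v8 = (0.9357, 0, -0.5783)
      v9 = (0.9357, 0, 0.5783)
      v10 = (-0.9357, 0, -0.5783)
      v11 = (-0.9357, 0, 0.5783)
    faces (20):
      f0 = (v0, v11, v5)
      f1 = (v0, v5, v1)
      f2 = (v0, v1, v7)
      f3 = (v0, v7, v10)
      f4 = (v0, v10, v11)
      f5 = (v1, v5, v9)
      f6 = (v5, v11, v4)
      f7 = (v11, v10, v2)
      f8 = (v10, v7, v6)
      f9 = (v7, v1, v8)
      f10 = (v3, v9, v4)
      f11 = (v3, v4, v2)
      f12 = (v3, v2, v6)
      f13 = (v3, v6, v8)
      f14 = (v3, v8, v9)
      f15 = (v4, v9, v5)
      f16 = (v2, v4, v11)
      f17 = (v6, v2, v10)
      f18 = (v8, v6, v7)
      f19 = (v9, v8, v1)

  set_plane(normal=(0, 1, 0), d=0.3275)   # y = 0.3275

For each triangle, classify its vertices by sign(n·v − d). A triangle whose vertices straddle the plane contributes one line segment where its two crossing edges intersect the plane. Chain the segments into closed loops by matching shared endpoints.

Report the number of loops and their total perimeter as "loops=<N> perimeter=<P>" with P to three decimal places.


loops=1 perimeter=5.531

Straddling triangles (10 of 20):
  (v0,v11,v5) [+-+] → (-0.810608, 0.3275, 0.375892)–(-0.405799, 0.3275, 0.780701)  len=0.5725
  (v0,v7,v10) [++-] → (-0.405799, 0.3275, -0.780701)–(-0.810608, 0.3275, -0.375892)  len=0.5725
  (v0,v10,v11) [+--] → (-0.810608, 0.3275, -0.375892)–(-0.810608, 0.3275, 0.375892)  len=0.7518
  (v1,v5,v9) [++-] → (0.405799, 0.3275, 0.780701)–(0.810608, 0.3275, 0.375892)  len=0.5725
  (v5,v11,v4) [+--] → (-0.405799, 0.3275, 0.780701)–(0, 0.3275, 0.9357)  len=0.4344
  (v10,v7,v6) [-+-] → (-0.405799, 0.3275, -0.780701)–(0, 0.3275, -0.9357)  len=0.4344
  (v7,v1,v8) [++-] → (0.810608, 0.3275, -0.375892)–(0.405799, 0.3275, -0.780701)  len=0.5725
  (v4,v9,v5) [--+] → (0.405799, 0.3275, 0.780701)–(0, 0.3275, 0.9357)  len=0.4344
  (v8,v6,v7) [--+] → (0, 0.3275, -0.9357)–(0.405799, 0.3275, -0.780701)  len=0.4344
  (v9,v8,v1) [--+] → (0.810608, 0.3275, -0.375892)–(0.810608, 0.3275, 0.375892)  len=0.7518

Chained into 1 loop(s):
  loop 1: 10 segments, perimeter = 5.5311
Total perimeter = 5.531


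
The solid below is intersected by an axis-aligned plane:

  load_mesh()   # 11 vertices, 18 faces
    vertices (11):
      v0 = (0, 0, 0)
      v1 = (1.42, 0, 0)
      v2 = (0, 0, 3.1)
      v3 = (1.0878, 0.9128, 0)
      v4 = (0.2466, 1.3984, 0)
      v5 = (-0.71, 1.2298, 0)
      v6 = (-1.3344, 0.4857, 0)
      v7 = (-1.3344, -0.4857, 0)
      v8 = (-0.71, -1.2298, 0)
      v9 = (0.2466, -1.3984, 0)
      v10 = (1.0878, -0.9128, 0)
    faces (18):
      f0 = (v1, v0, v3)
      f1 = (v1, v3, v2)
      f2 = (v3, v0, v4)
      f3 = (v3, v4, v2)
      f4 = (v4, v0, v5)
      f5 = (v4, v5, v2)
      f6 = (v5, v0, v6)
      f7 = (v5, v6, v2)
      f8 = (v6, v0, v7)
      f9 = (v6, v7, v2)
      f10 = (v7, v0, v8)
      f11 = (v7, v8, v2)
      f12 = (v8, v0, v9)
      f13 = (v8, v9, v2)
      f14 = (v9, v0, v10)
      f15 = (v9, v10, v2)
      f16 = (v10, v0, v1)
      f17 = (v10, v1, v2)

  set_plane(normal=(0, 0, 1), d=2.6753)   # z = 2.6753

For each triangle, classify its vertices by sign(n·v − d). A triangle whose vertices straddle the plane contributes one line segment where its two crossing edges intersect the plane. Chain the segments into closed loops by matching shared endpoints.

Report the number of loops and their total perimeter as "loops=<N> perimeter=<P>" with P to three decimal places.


Straddling triangles (9 of 18):
  (v1,v3,v2) [--+] → (0.149029, 0.125054, 2.6753)–(0.19454, 0, 2.6753)  len=0.1331
  (v3,v4,v2) [--+] → (0.0337842, 0.191581, 2.6753)–(0.149029, 0.125054, 2.6753)  len=0.1331
  (v4,v5,v2) [--+] → (-0.09727, 0.168483, 2.6753)–(0.0337842, 0.191581, 2.6753)  len=0.1331
  (v5,v6,v2) [--+] → (-0.182813, 0.0665409, 2.6753)–(-0.09727, 0.168483, 2.6753)  len=0.1331
  (v6,v7,v2) [--+] → (-0.182813, -0.0665409, 2.6753)–(-0.182813, 0.0665409, 2.6753)  len=0.1331
  (v7,v8,v2) [--+] → (-0.09727, -0.168483, 2.6753)–(-0.182813, -0.0665409, 2.6753)  len=0.1331
  (v8,v9,v2) [--+] → (0.0337842, -0.191581, 2.6753)–(-0.09727, -0.168483, 2.6753)  len=0.1331
  (v9,v10,v2) [--+] → (0.149029, -0.125054, 2.6753)–(0.0337842, -0.191581, 2.6753)  len=0.1331
  (v10,v1,v2) [--+] → (0.19454, 0, 2.6753)–(0.149029, -0.125054, 2.6753)  len=0.1331

Chained into 1 loop(s):
  loop 1: 9 segments, perimeter = 1.1977
Total perimeter = 1.198

loops=1 perimeter=1.198


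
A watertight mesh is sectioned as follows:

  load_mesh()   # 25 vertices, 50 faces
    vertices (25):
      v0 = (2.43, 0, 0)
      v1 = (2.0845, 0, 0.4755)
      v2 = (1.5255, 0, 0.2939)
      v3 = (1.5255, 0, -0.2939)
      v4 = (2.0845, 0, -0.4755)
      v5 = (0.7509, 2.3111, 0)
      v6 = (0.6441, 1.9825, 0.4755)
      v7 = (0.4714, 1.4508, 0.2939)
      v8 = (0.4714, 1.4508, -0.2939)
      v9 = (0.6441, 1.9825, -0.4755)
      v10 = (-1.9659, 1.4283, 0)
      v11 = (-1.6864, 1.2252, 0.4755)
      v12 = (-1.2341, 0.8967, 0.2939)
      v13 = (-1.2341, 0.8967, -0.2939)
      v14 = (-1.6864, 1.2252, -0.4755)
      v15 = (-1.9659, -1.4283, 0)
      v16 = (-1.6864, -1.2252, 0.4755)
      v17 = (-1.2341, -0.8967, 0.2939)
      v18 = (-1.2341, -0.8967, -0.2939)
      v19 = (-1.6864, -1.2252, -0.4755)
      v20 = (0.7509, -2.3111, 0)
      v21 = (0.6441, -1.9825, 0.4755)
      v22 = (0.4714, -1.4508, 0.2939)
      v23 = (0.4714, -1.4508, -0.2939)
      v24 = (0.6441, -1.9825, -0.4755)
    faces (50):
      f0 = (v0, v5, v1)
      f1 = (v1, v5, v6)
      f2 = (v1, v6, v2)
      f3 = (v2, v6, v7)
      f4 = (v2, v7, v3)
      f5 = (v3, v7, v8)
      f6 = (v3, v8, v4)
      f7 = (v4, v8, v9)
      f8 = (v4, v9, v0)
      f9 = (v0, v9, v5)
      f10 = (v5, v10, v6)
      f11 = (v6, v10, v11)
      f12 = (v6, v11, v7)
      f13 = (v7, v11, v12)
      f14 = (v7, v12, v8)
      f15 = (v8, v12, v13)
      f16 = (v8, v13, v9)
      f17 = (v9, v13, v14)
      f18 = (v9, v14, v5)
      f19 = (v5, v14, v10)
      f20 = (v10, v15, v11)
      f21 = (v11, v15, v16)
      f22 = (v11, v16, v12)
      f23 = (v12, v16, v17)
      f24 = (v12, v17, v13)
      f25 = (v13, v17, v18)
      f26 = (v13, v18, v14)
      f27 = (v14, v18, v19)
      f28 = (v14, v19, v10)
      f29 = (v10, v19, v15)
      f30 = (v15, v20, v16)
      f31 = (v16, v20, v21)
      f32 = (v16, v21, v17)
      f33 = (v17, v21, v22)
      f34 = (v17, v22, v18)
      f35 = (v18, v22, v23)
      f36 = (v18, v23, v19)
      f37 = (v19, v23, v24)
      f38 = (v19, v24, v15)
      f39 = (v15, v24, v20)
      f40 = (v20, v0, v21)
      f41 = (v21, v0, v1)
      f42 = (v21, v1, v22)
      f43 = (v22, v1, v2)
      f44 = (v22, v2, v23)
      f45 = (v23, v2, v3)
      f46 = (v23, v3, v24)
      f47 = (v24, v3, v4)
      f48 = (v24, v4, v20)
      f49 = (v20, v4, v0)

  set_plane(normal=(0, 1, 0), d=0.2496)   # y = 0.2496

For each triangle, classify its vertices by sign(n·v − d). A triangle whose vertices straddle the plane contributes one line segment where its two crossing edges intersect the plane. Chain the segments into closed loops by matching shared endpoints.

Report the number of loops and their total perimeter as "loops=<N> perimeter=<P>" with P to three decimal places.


loops=2 perimeter=5.605

Straddling triangles (20 of 50):
  (v0,v5,v1) [-+-] → (2.24866, 0.2496, 0)–(1.94047, 0.2496, 0.424146)  len=0.5243
  (v1,v5,v6) [-++] → (1.94047, 0.2496, 0.424146)–(1.90315, 0.2496, 0.4755)  len=0.0635
  (v1,v6,v2) [-+-] → (1.90315, 0.2496, 0.4755)–(1.41453, 0.2496, 0.316764)  len=0.5138
  (v2,v6,v7) [-++] → (1.41453, 0.2496, 0.316764)–(1.34415, 0.2496, 0.2939)  len=0.0740
  (v2,v7,v3) [-+-] → (1.34415, 0.2496, 0.2939)–(1.34415, 0.2496, -0.192773)  len=0.4867
  (v3,v7,v8) [-++] → (1.34415, 0.2496, -0.192773)–(1.34415, 0.2496, -0.2939)  len=0.1011
  (v3,v8,v4) [-+-] → (1.34415, 0.2496, -0.2939)–(1.80698, 0.2496, -0.444257)  len=0.4866
  (v4,v8,v9) [-++] → (1.80698, 0.2496, -0.444257)–(1.90315, 0.2496, -0.4755)  len=0.1011
  (v4,v9,v0) [-+-] → (1.90315, 0.2496, -0.4755)–(2.20515, 0.2496, -0.0598662)  len=0.5138
  (v0,v9,v5) [-++] → (2.20515, 0.2496, -0.0598662)–(2.24866, 0.2496, 0)  len=0.0740
  (v10,v15,v11) [+-+] → (-1.9659, 0.2496, 0)–(-1.78916, 0.2496, 0.300675)  len=0.3488
  (v11,v15,v16) [+--] → (-1.78916, 0.2496, 0.300675)–(-1.6864, 0.2496, 0.4755)  len=0.2028
  (v11,v16,v12) [+-+] → (-1.6864, 0.2496, 0.4755)–(-1.37203, 0.2496, 0.349281)  len=0.3388
  (v12,v16,v17) [+--] → (-1.37203, 0.2496, 0.349281)–(-1.2341, 0.2496, 0.2939)  len=0.1486
  (v12,v17,v13) [+-+] → (-1.2341, 0.2496, 0.2939)–(-1.2341, 0.2496, -0.0818082)  len=0.3757
  (v13,v17,v18) [+--] → (-1.2341, 0.2496, -0.0818082)–(-1.2341, 0.2496, -0.2939)  len=0.2121
  (v13,v18,v14) [+-+] → (-1.2341, 0.2496, -0.2939)–(-1.47844, 0.2496, -0.392005)  len=0.2633
  (v14,v18,v19) [+--] → (-1.47844, 0.2496, -0.392005)–(-1.6864, 0.2496, -0.4755)  len=0.2241
  (v14,v19,v10) [+-+] → (-1.6864, 0.2496, -0.4755)–(-1.84174, 0.2496, -0.21122)  len=0.3066
  (v10,v19,v15) [+--] → (-1.84174, 0.2496, -0.21122)–(-1.9659, 0.2496, 0)  len=0.2450

Chained into 2 loop(s):
  loop 1: 10 segments, perimeter = 2.9389
  loop 2: 10 segments, perimeter = 2.6657
Total perimeter = 5.605


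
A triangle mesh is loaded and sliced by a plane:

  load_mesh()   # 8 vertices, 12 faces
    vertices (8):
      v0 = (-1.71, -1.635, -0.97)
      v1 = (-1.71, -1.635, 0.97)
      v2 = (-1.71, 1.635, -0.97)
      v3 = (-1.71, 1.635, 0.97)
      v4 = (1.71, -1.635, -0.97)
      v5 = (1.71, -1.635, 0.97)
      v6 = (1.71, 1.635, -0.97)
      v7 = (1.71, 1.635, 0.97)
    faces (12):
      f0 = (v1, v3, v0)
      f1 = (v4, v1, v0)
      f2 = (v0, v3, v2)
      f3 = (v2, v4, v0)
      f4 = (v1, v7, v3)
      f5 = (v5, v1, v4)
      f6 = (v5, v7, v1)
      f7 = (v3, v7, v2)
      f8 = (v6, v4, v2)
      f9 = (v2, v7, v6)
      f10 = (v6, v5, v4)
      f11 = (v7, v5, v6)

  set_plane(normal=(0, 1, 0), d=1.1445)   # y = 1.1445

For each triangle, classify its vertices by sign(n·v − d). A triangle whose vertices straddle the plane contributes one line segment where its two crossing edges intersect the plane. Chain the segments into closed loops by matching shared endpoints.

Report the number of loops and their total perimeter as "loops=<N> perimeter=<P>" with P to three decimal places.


Straddling triangles (8 of 12):
  (v1,v3,v0) [-+-] → (-1.71, 1.1445, 0.97)–(-1.71, 1.1445, 0.679)  len=0.2910
  (v0,v3,v2) [-++] → (-1.71, 1.1445, 0.679)–(-1.71, 1.1445, -0.97)  len=1.6490
  (v2,v4,v0) [+--] → (-1.197, 1.1445, -0.97)–(-1.71, 1.1445, -0.97)  len=0.5130
  (v1,v7,v3) [-++] → (1.197, 1.1445, 0.97)–(-1.71, 1.1445, 0.97)  len=2.9070
  (v5,v7,v1) [-+-] → (1.71, 1.1445, 0.97)–(1.197, 1.1445, 0.97)  len=0.5130
  (v6,v4,v2) [+-+] → (1.71, 1.1445, -0.97)–(-1.197, 1.1445, -0.97)  len=2.9070
  (v6,v5,v4) [+--] → (1.71, 1.1445, -0.679)–(1.71, 1.1445, -0.97)  len=0.2910
  (v7,v5,v6) [+-+] → (1.71, 1.1445, 0.97)–(1.71, 1.1445, -0.679)  len=1.6490

Chained into 1 loop(s):
  loop 1: 8 segments, perimeter = 10.7200
Total perimeter = 10.720

loops=1 perimeter=10.720


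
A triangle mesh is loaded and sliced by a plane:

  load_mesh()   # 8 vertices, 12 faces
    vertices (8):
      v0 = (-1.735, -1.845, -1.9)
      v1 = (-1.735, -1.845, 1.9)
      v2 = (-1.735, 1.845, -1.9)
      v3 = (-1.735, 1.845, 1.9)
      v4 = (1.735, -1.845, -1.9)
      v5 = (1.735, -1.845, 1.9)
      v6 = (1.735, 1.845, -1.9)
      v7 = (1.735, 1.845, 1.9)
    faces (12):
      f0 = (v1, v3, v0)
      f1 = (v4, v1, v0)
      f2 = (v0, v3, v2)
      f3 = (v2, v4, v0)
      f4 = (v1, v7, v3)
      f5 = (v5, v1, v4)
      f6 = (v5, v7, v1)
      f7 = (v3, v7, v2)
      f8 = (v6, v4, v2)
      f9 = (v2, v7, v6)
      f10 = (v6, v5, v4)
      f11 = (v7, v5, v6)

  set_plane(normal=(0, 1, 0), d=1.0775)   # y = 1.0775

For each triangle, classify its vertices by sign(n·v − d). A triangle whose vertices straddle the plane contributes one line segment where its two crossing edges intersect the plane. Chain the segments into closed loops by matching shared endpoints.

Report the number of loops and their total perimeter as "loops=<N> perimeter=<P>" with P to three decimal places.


loops=1 perimeter=14.540

Straddling triangles (8 of 12):
  (v1,v3,v0) [-+-] → (-1.735, 1.0775, 1.9)–(-1.735, 1.0775, 1.10962)  len=0.7904
  (v0,v3,v2) [-++] → (-1.735, 1.0775, 1.10962)–(-1.735, 1.0775, -1.9)  len=3.0096
  (v2,v4,v0) [+--] → (-1.01326, 1.0775, -1.9)–(-1.735, 1.0775, -1.9)  len=0.7217
  (v1,v7,v3) [-++] → (1.01326, 1.0775, 1.9)–(-1.735, 1.0775, 1.9)  len=2.7483
  (v5,v7,v1) [-+-] → (1.735, 1.0775, 1.9)–(1.01326, 1.0775, 1.9)  len=0.7217
  (v6,v4,v2) [+-+] → (1.735, 1.0775, -1.9)–(-1.01326, 1.0775, -1.9)  len=2.7483
  (v6,v5,v4) [+--] → (1.735, 1.0775, -1.10962)–(1.735, 1.0775, -1.9)  len=0.7904
  (v7,v5,v6) [+-+] → (1.735, 1.0775, 1.9)–(1.735, 1.0775, -1.10962)  len=3.0096

Chained into 1 loop(s):
  loop 1: 8 segments, perimeter = 14.5400
Total perimeter = 14.540
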